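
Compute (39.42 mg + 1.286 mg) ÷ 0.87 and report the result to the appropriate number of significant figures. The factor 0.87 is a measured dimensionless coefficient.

39.42 mg + 1.286 mg = 40.706 mg; the sum is limited to 2 decimal places (4 s.f.).
Carrying full precision, 40.706 ÷ 0.87 = 46.7885057471… mg; 0.87 has 2 s.f., so the result keeps min(4, 2) = 2 s.f.
Rounded to 2 significant figures: 47 mg.

47 mg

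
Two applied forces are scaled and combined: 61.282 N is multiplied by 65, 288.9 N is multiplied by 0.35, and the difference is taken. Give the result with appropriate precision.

3.9 × 10^3 N

61.282 × 65 = 3983.33 → 4.0 × 10^3 N (2 s.f., last digit at the 10^2 place).
288.9 × 0.35 = 101.115 → 1.0 × 10^2 N (2 s.f., last digit at the 10^1 place).
Difference: 3882.215 N; keep the coarser place, 10^2.
Result: 3.9 × 10^3 N.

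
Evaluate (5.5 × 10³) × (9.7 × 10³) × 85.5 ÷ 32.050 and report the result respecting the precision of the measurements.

1.4 × 10⁸

(5.5 × 10³) × (9.7 × 10³) × 85.5 ÷ 32.050 = 142322152.886…
Multiplication/division keeps the fewest significant figures: 5.5 × 10³ → 2 s.f., 9.7 × 10³ → 2 s.f., 85.5 → 3 s.f., 32.050 → 5 s.f.; limit is 2.
Rounded to 2 significant figures: 1.4 × 10⁸.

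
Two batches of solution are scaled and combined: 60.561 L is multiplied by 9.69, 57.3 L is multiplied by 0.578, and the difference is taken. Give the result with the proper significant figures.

554 L

60.561 × 9.69 = 586.83609 → 587 L (3 s.f., last digit at the 10^0 place).
57.3 × 0.578 = 33.1194 → 33.1 L (3 s.f., last digit at the 10^-1 place).
Difference: 553.71669 L; keep the coarser place, 10^0.
Result: 554 L.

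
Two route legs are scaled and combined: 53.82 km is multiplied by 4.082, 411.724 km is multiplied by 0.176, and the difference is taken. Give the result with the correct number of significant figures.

53.82 × 4.082 = 219.69324 → 219.7 km (4 s.f., last digit at the 10^-1 place).
411.724 × 0.176 = 72.463424 → 72.5 km (3 s.f., last digit at the 10^-1 place).
Difference: 147.229816 km; keep the coarser place, 10^-1.
Result: 147.2 km.

147.2 km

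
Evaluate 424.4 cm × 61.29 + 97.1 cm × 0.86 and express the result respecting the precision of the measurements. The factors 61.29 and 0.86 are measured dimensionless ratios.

2.609 × 10⁴ cm

424.4 × 61.29 = 26011.476 → 2.601 × 10⁴ cm (4 s.f., last digit at the 10^1 place).
97.1 × 0.86 = 83.506 → 84 cm (2 s.f., last digit at the 10^0 place).
Sum: 26094.982 cm; keep the coarser place, 10^1.
Result: 2.609 × 10⁴ cm.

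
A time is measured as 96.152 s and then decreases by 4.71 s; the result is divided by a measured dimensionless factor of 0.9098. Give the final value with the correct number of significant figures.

96.152 s − 4.71 s = 91.442 s; the difference is limited to 2 decimal places (4 s.f.).
Carrying full precision, 91.442 ÷ 0.9098 = 100.507803913… s; 0.9098 has 4 s.f., so the result keeps min(4, 4) = 4 s.f.
Rounded to 4 significant figures: 100.5 s.

100.5 s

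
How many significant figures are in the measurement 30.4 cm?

3

30.4: zeros between nonzero digits are significant.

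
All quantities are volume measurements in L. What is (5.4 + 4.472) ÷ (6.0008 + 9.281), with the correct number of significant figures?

5.4 + 4.472 = 9.872, limited to 1 d.p. → 2 s.f.; 6.0008 + 9.281 = 15.2818, limited to 3 d.p. → 5 s.f.
Carrying full precision, 9.872 ÷ 15.2818 = 0.645997199283…; keep min(2, 5) = 2 s.f.
Rounded to 2 significant figures: 0.65.

0.65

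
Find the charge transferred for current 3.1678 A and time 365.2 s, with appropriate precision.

charge transferred = 3.1678 A × 365.2 s = 1156.88056 C.
3.1678 has 5 significant figures; 365.2 has 4.
Division/multiplication keeps the fewest: 4 significant figures.
Rounded: 1157 C.

1157 C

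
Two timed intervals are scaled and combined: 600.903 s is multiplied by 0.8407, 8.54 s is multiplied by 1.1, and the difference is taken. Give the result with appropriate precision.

600.903 × 0.8407 = 505.1791521 → 505.2 s (4 s.f., last digit at the 10^-1 place).
8.54 × 1.1 = 9.394 → 9.4 s (2 s.f., last digit at the 10^-1 place).
Difference: 495.7851521 s; keep the coarser place, 10^-1.
Result: 495.8 s.

495.8 s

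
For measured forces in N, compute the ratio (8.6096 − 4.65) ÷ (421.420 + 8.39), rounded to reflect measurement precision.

8.6096 − 4.65 = 3.9596, limited to 2 d.p. → 3 s.f.; 421.420 + 8.39 = 429.810, limited to 2 d.p. → 5 s.f.
Carrying full precision, 3.9596 ÷ 429.810 = 0.00921244270724…; keep min(3, 5) = 3 s.f.
Rounded to 3 significant figures: 0.00921.

0.00921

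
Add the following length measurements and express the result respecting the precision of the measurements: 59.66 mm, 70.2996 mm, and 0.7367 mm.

130.70 mm

59.66 mm + 70.2996 mm + 0.7367 mm = 130.6963 mm.
Addition/subtraction keeps the fewest decimal places: 59.66 → 2 decimal places, 70.2996 → 4 decimal places, 0.7367 → 4 decimal places; limit is 2.
Rounded to 2 decimal places: 130.70 mm.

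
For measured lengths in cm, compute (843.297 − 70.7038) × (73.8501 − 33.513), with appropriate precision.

843.297 − 70.7038 = 772.5932, limited to 3 d.p. → 6 s.f.; 73.8501 − 33.513 = 40.3371, limited to 3 d.p. → 5 s.f.
Carrying full precision, 772.5932 × 40.3371 = 31164.1691677…; keep min(6, 5) = 5 s.f.
Rounded to 5 significant figures: 31164 cm².

31164 cm²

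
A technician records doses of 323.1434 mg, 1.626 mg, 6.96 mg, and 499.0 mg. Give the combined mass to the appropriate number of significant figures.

323.1434 mg + 1.626 mg + 6.96 mg + 499.0 mg = 830.7294 mg.
Addition/subtraction keeps the fewest decimal places: 323.1434 → 4 decimal places, 1.626 → 3 decimal places, 6.96 → 2 decimal places, 499.0 → 1 decimal place; limit is 1.
Rounded to 1 decimal place: 830.7 mg.

830.7 mg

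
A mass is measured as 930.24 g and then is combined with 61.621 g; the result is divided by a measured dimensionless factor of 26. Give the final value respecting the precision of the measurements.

930.24 g + 61.621 g = 991.861 g; the sum is limited to 2 decimal places (5 s.f.).
Carrying full precision, 991.861 ÷ 26 = 38.1485 g; 26 has 2 s.f., so the result keeps min(5, 2) = 2 s.f.
Rounded to 2 significant figures: 38 g.

38 g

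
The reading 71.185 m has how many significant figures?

5

71.185: every digit is nonzero and significant.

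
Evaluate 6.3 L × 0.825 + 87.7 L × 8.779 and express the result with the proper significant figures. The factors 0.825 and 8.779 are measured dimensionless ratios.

775 L

6.3 × 0.825 = 5.1975 → 5.2 L (2 s.f., last digit at the 10^-1 place).
87.7 × 8.779 = 769.9183 → 7.70 × 10^2 L (3 s.f., last digit at the 10^0 place).
Sum: 775.1158 L; keep the coarser place, 10^0.
Result: 775 L.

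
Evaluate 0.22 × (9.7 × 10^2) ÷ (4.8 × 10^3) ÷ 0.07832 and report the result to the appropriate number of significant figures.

5.7 × 10^-1

0.22 × (9.7 × 10^2) ÷ (4.8 × 10^3) ÷ 0.07832 = 0.567649812734…
Multiplication/division keeps the fewest significant figures: 0.22 → 2 s.f., 9.7 × 10^2 → 2 s.f., 4.8 × 10^3 → 2 s.f., 0.07832 → 4 s.f.; limit is 2.
Rounded to 2 significant figures: 5.7 × 10^-1.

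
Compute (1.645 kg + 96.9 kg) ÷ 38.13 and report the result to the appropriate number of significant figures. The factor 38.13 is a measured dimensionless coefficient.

2.58 kg

1.645 kg + 96.9 kg = 98.545 kg; the sum is limited to 1 decimal place (3 s.f.).
Carrying full precision, 98.545 ÷ 38.13 = 2.58444794125… kg; 38.13 has 4 s.f., so the result keeps min(3, 4) = 3 s.f.
Rounded to 3 significant figures: 2.58 kg.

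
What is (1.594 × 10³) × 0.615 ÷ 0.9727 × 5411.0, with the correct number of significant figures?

5.45 × 10⁶

(1.594 × 10³) × 0.615 ÷ 0.9727 × 5411.0 = 5453333.41215…
Multiplication/division keeps the fewest significant figures: 1.594 × 10³ → 4 s.f., 0.615 → 3 s.f., 0.9727 → 4 s.f., 5411.0 → 5 s.f.; limit is 3.
Rounded to 3 significant figures: 5.45 × 10⁶.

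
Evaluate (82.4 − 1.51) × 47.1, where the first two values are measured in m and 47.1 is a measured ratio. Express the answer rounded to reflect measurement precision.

3.81 × 10^3 m

82.4 m − 1.51 m = 80.89 m; the difference is limited to 1 decimal place (3 s.f.).
Carrying full precision, 80.89 × 47.1 = 3809.919 m; 47.1 has 3 s.f., so the result keeps min(3, 3) = 3 s.f.
Rounded to 3 significant figures: 3.81 × 10^3 m.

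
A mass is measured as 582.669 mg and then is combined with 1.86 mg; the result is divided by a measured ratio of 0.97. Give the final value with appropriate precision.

6.0 × 10² mg

582.669 mg + 1.86 mg = 584.529 mg; the sum is limited to 2 decimal places (5 s.f.).
Carrying full precision, 584.529 ÷ 0.97 = 602.607216495… mg; 0.97 has 2 s.f., so the result keeps min(5, 2) = 2 s.f.
Rounded to 2 significant figures: 6.0 × 10² mg.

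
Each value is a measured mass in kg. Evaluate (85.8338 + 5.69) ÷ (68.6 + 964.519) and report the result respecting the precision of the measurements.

0.08859

85.8338 + 5.69 = 91.5238, limited to 2 d.p. → 4 s.f.; 68.6 + 964.519 = 1033.119, limited to 1 d.p. → 5 s.f.
Carrying full precision, 91.5238 ÷ 1033.119 = 0.0885897945929…; keep min(4, 5) = 4 s.f.
Rounded to 4 significant figures: 0.08859.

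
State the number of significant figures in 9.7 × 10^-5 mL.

2

9.7 × 10^-5: in scientific notation every digit of the coefficient is significant.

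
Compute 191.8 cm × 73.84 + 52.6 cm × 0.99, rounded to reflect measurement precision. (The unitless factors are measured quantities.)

191.8 × 73.84 = 14162.512 → 1.416 × 10^4 cm (4 s.f., last digit at the 10^1 place).
52.6 × 0.99 = 52.074 → 52 cm (2 s.f., last digit at the 10^0 place).
Sum: 14214.586 cm; keep the coarser place, 10^1.
Result: 1.421 × 10^4 cm.

1.421 × 10^4 cm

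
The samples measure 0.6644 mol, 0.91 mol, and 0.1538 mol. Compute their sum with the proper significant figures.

1.73 mol

0.6644 mol + 0.91 mol + 0.1538 mol = 1.7282 mol.
Addition/subtraction keeps the fewest decimal places: 0.6644 → 4 decimal places, 0.91 → 2 decimal places, 0.1538 → 4 decimal places; limit is 2.
Rounded to 2 decimal places: 1.73 mol.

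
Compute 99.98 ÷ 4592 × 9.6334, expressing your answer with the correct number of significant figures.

0.2097

99.98 ÷ 4592 × 9.6334 = 0.209744628049…
Multiplication/division keeps the fewest significant figures: 99.98 → 4 s.f., 4592 → 4 s.f., 9.6334 → 5 s.f.; limit is 4.
Rounded to 4 significant figures: 0.2097.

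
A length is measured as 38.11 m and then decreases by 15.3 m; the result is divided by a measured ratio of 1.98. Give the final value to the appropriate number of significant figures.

38.11 m − 15.3 m = 22.81 m; the difference is limited to 1 decimal place (3 s.f.).
Carrying full precision, 22.81 ÷ 1.98 = 11.5202020202… m; 1.98 has 3 s.f., so the result keeps min(3, 3) = 3 s.f.
Rounded to 3 significant figures: 11.5 m.

11.5 m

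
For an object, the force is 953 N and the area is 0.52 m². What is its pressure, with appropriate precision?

pressure = 953 N ÷ 0.52 m² = 1832.69230769… Pa.
953 has 3 significant figures; 0.52 has 2.
Division/multiplication keeps the fewest: 2 significant figures.
Rounded: 1.8 × 10³ Pa.

1.8 × 10³ Pa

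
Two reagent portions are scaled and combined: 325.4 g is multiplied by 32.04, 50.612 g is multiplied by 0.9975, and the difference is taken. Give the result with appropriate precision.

325.4 × 32.04 = 10425.816 → 1.043 × 10^4 g (4 s.f., last digit at the 10^1 place).
50.612 × 0.9975 = 50.48547 → 50.49 g (4 s.f., last digit at the 10^-2 place).
Difference: 10375.33053 g; keep the coarser place, 10^1.
Result: 1.038 × 10^4 g.

1.038 × 10^4 g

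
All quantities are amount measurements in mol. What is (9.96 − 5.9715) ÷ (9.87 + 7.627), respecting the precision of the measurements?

2.28 × 10^-1

9.96 − 5.9715 = 3.9885, limited to 2 d.p. → 3 s.f.; 9.87 + 7.627 = 17.497, limited to 2 d.p. → 4 s.f.
Carrying full precision, 3.9885 ÷ 17.497 = 0.227953363434…; keep min(3, 4) = 3 s.f.
Rounded to 3 significant figures: 2.28 × 10^-1.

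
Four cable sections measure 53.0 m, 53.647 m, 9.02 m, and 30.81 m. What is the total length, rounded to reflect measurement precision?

146.5 m

53.0 m + 53.647 m + 9.02 m + 30.81 m = 146.477 m.
Addition/subtraction keeps the fewest decimal places: 53.0 → 1 decimal place, 53.647 → 3 decimal places, 9.02 → 2 decimal places, 30.81 → 2 decimal places; limit is 1.
Rounded to 1 decimal place: 146.5 m.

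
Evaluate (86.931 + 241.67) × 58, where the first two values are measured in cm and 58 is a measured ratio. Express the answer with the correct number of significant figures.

1.9 × 10^4 cm

86.931 cm + 241.67 cm = 328.601 cm; the sum is limited to 2 decimal places (5 s.f.).
Carrying full precision, 328.601 × 58 = 19058.858 cm; 58 has 2 s.f., so the result keeps min(5, 2) = 2 s.f.
Rounded to 2 significant figures: 1.9 × 10^4 cm.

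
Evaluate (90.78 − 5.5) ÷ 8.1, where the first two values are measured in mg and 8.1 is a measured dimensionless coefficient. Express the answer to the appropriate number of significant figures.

90.78 mg − 5.5 mg = 85.28 mg; the difference is limited to 1 decimal place (3 s.f.).
Carrying full precision, 85.28 ÷ 8.1 = 10.5283950617… mg; 8.1 has 2 s.f., so the result keeps min(3, 2) = 2 s.f.
Rounded to 2 significant figures: 11 mg.

11 mg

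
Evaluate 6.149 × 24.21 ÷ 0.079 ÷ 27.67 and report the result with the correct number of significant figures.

6.149 × 24.21 ÷ 0.079 ÷ 27.67 = 68.1024964203…
Multiplication/division keeps the fewest significant figures: 6.149 → 4 s.f., 24.21 → 4 s.f., 0.079 → 2 s.f., 27.67 → 4 s.f.; limit is 2.
Rounded to 2 significant figures: 68.

68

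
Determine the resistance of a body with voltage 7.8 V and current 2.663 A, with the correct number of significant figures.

2.9 Ω

resistance = 7.8 V ÷ 2.663 A = 2.92902741269… Ω.
7.8 has 2 significant figures; 2.663 has 4.
Division/multiplication keeps the fewest: 2 significant figures.
Rounded: 2.9 Ω.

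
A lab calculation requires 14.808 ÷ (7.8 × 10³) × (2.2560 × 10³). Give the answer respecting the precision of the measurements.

14.808 ÷ (7.8 × 10³) × (2.2560 × 10³) = 4.28292923077…
Multiplication/division keeps the fewest significant figures: 14.808 → 5 s.f., 7.8 × 10³ → 2 s.f., 2.2560 × 10³ → 5 s.f.; limit is 2.
Rounded to 2 significant figures: 4.3.

4.3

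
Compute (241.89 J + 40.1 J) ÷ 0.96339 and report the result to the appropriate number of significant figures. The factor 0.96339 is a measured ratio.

241.89 J + 40.1 J = 281.99 J; the sum is limited to 1 decimal place (4 s.f.).
Carrying full precision, 281.99 ÷ 0.96339 = 292.705965393… J; 0.96339 has 5 s.f., so the result keeps min(4, 5) = 4 s.f.
Rounded to 4 significant figures: 292.7 J.

292.7 J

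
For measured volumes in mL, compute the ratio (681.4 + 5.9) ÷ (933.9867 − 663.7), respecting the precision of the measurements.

2.543

681.4 + 5.9 = 687.3, limited to 1 d.p. → 4 s.f.; 933.9867 − 663.7 = 270.2867, limited to 1 d.p. → 4 s.f.
Carrying full precision, 687.3 ÷ 270.2867 = 2.54285541982…; keep min(4, 4) = 4 s.f.
Rounded to 4 significant figures: 2.543.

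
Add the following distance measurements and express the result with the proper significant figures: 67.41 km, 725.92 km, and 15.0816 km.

67.41 km + 725.92 km + 15.0816 km = 808.4116 km.
Addition/subtraction keeps the fewest decimal places: 67.41 → 2 decimal places, 725.92 → 2 decimal places, 15.0816 → 4 decimal places; limit is 2.
Rounded to 2 decimal places: 808.41 km.

808.41 km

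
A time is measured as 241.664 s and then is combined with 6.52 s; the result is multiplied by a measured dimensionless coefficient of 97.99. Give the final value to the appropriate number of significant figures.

241.664 s + 6.52 s = 248.184 s; the sum is limited to 2 decimal places (5 s.f.).
Carrying full precision, 248.184 × 97.99 = 24319.55016 s; 97.99 has 4 s.f., so the result keeps min(5, 4) = 4 s.f.
Rounded to 4 significant figures: 2.432 × 10⁴ s.

2.432 × 10⁴ s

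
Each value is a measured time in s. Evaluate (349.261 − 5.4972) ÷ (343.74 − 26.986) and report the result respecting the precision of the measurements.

1.0853

349.261 − 5.4972 = 343.7638, limited to 3 d.p. → 6 s.f.; 343.74 − 26.986 = 316.754, limited to 2 d.p. → 5 s.f.
Carrying full precision, 343.7638 ÷ 316.754 = 1.08527058853…; keep min(6, 5) = 5 s.f.
Rounded to 5 significant figures: 1.0853.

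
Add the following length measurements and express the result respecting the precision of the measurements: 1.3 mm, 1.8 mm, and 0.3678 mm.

1.3 mm + 1.8 mm + 0.3678 mm = 3.4678 mm.
Addition/subtraction keeps the fewest decimal places: 1.3 → 1 decimal place, 1.8 → 1 decimal place, 0.3678 → 4 decimal places; limit is 1.
Rounded to 1 decimal place: 3.5 mm.

3.5 mm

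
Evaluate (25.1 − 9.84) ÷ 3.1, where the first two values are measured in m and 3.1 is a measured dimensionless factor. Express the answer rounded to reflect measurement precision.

25.1 m − 9.84 m = 15.26 m; the difference is limited to 1 decimal place (3 s.f.).
Carrying full precision, 15.26 ÷ 3.1 = 4.92258064516… m; 3.1 has 2 s.f., so the result keeps min(3, 2) = 2 s.f.
Rounded to 2 significant figures: 4.9 m.

4.9 m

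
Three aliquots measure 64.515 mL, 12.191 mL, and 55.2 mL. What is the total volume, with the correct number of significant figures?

64.515 mL + 12.191 mL + 55.2 mL = 131.906 mL.
Addition/subtraction keeps the fewest decimal places: 64.515 → 3 decimal places, 12.191 → 3 decimal places, 55.2 → 1 decimal place; limit is 1.
Rounded to 1 decimal place: 131.9 mL.

131.9 mL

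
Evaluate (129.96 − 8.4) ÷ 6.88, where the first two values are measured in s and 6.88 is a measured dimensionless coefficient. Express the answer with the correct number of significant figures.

17.7 s

129.96 s − 8.4 s = 121.56 s; the difference is limited to 1 decimal place (4 s.f.).
Carrying full precision, 121.56 ÷ 6.88 = 17.6686046512… s; 6.88 has 3 s.f., so the result keeps min(4, 3) = 3 s.f.
Rounded to 3 significant figures: 17.7 s.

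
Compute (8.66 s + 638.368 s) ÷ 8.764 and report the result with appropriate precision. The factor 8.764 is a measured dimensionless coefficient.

8.66 s + 638.368 s = 647.028 s; the sum is limited to 2 decimal places (5 s.f.).
Carrying full precision, 647.028 ÷ 8.764 = 73.8279324509… s; 8.764 has 4 s.f., so the result keeps min(5, 4) = 4 s.f.
Rounded to 4 significant figures: 73.83 s.

73.83 s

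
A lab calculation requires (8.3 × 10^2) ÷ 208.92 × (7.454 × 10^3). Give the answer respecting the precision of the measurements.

(8.3 × 10^2) ÷ 208.92 × (7.454 × 10^3) = 29613.344821…
Multiplication/division keeps the fewest significant figures: 8.3 × 10^2 → 2 s.f., 208.92 → 5 s.f., 7.454 × 10^3 → 4 s.f.; limit is 2.
Rounded to 2 significant figures: 3.0 × 10^4.

3.0 × 10^4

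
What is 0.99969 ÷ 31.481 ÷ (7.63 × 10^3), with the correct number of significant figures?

4.16 × 10^-6

0.99969 ÷ 31.481 ÷ (7.63 × 10^3) = 0.00000416190622457…
Multiplication/division keeps the fewest significant figures: 0.99969 → 5 s.f., 31.481 → 5 s.f., 7.63 × 10^3 → 3 s.f.; limit is 3.
Rounded to 3 significant figures: 4.16 × 10^-6.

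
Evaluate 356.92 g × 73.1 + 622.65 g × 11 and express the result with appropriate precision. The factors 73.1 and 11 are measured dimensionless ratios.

3.29 × 10⁴ g

356.92 × 73.1 = 26090.852 → 2.61 × 10⁴ g (3 s.f., last digit at the 10^2 place).
622.65 × 11 = 6849.15 → 6.8 × 10³ g (2 s.f., last digit at the 10^2 place).
Sum: 32940.002 g; keep the coarser place, 10^2.
Result: 3.29 × 10⁴ g.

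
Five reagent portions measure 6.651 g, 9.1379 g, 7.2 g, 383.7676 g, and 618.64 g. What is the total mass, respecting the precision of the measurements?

1025.4 g

6.651 g + 9.1379 g + 7.2 g + 383.7676 g + 618.64 g = 1025.3965 g.
Addition/subtraction keeps the fewest decimal places: 6.651 → 3 decimal places, 9.1379 → 4 decimal places, 7.2 → 1 decimal place, 383.7676 → 4 decimal places, 618.64 → 2 decimal places; limit is 1.
Rounded to 1 decimal place: 1025.4 g.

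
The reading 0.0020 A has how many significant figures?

2

0.0020: leading zeros are not significant; trailing zeros after a decimal point are significant.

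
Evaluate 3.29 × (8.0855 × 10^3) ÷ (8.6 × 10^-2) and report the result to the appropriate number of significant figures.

3.29 × (8.0855 × 10^3) ÷ (8.6 × 10^-2) = 309317.383721…
Multiplication/division keeps the fewest significant figures: 3.29 → 3 s.f., 8.0855 × 10^3 → 5 s.f., 8.6 × 10^-2 → 2 s.f.; limit is 2.
Rounded to 2 significant figures: 3.1 × 10^5.

3.1 × 10^5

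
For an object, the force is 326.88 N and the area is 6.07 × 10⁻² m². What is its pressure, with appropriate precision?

5.39 × 10³ Pa

pressure = 326.88 N ÷ 6.07 × 10⁻² m² = 5385.17298188… Pa.
326.88 has 5 significant figures; 6.07 × 10⁻² has 3.
Division/multiplication keeps the fewest: 3 significant figures.
Rounded: 5.39 × 10³ Pa.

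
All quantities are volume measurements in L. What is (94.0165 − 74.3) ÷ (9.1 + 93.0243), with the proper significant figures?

1.93 × 10⁻¹

94.0165 − 74.3 = 19.7165, limited to 1 d.p. → 3 s.f.; 9.1 + 93.0243 = 102.1243, limited to 1 d.p. → 4 s.f.
Carrying full precision, 19.7165 ÷ 102.1243 = 0.193063746826…; keep min(3, 4) = 3 s.f.
Rounded to 3 significant figures: 1.93 × 10⁻¹.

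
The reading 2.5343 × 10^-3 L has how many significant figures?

2.5343 × 10^-3: in scientific notation every digit of the coefficient is significant.

5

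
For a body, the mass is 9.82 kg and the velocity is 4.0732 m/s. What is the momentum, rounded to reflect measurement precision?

momentum = 9.82 kg × 4.0732 m/s = 39.998824 kg·m/s.
9.82 has 3 significant figures; 4.0732 has 5.
Division/multiplication keeps the fewest: 3 significant figures.
Rounded: 40.0 kg·m/s.

40.0 kg·m/s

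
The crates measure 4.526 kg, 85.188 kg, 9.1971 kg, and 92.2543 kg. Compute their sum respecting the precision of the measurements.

4.526 kg + 85.188 kg + 9.1971 kg + 92.2543 kg = 191.1654 kg.
Addition/subtraction keeps the fewest decimal places: 4.526 → 3 decimal places, 85.188 → 3 decimal places, 9.1971 → 4 decimal places, 92.2543 → 4 decimal places; limit is 3.
Rounded to 3 decimal places: 191.165 kg.

191.165 kg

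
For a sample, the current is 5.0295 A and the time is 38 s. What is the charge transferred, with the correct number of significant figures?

charge transferred = 5.0295 A × 38 s = 191.121 C.
5.0295 has 5 significant figures; 38 has 2.
Division/multiplication keeps the fewest: 2 significant figures.
Rounded: 1.9 × 10² C.

1.9 × 10² C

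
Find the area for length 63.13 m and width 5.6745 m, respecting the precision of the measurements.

358.2 m²

area = 63.13 m × 5.6745 m = 358.231185 m².
63.13 has 4 significant figures; 5.6745 has 5.
Division/multiplication keeps the fewest: 4 significant figures.
Rounded: 358.2 m².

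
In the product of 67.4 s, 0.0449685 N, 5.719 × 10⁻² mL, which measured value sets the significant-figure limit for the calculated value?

67.4 s → 3 s.f.; 0.0449685 N → 6 s.f.; 5.719 × 10⁻² mL → 4 s.f.
The fewest is 3 significant figures, from 67.4 s.

67.4 s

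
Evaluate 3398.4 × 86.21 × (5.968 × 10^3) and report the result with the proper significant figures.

1.748 × 10^9

3398.4 × 86.21 × (5.968 × 10^3) = 1.74848114995 × 10^9…
Multiplication/division keeps the fewest significant figures: 3398.4 → 5 s.f., 86.21 → 4 s.f., 5.968 × 10^3 → 4 s.f.; limit is 4.
Rounded to 4 significant figures: 1.748 × 10^9.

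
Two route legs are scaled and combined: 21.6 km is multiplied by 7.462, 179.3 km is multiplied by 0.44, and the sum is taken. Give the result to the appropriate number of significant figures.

21.6 × 7.462 = 161.1792 → 161 km (3 s.f., last digit at the 10^0 place).
179.3 × 0.44 = 78.892 → 79 km (2 s.f., last digit at the 10^0 place).
Sum: 240.0712 km; keep the coarser place, 10^0.
Result: 2.40 × 10^2 km.

2.40 × 10^2 km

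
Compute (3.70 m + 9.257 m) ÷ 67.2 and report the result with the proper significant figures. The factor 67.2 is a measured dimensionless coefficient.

0.193 m

3.70 m + 9.257 m = 12.957 m; the sum is limited to 2 decimal places (4 s.f.).
Carrying full precision, 12.957 ÷ 67.2 = 0.1928125 m; 67.2 has 3 s.f., so the result keeps min(4, 3) = 3 s.f.
Rounded to 3 significant figures: 0.193 m.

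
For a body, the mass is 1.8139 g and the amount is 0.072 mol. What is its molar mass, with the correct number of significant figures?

25 g/mol

molar mass = 1.8139 g ÷ 0.072 mol = 25.1930555556… g/mol.
1.8139 has 5 significant figures; 0.072 has 2.
Division/multiplication keeps the fewest: 2 significant figures.
Rounded: 25 g/mol.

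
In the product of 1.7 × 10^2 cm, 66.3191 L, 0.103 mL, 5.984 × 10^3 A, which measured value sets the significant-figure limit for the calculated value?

1.7 × 10^2 cm → 2 s.f.; 66.3191 L → 6 s.f.; 0.103 mL → 3 s.f.; 5.984 × 10^3 A → 4 s.f.
The fewest is 2 significant figures, from 1.7 × 10^2 cm.

1.7 × 10^2 cm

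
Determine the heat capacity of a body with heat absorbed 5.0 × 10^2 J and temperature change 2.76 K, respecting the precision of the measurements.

1.8 × 10^2 J/K

heat capacity = 5.0 × 10^2 J ÷ 2.76 K = 181.15942029… J/K.
5.0 × 10^2 has 2 significant figures; 2.76 has 3.
Division/multiplication keeps the fewest: 2 significant figures.
Rounded: 1.8 × 10^2 J/K.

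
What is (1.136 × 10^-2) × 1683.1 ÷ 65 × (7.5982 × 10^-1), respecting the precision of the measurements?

2.2 × 10^-1

(1.136 × 10^-2) × 1683.1 ÷ 65 × (7.5982 × 10^-1) = 0.223504162417…
Multiplication/division keeps the fewest significant figures: 1.136 × 10^-2 → 4 s.f., 1683.1 → 5 s.f., 65 → 2 s.f., 7.5982 × 10^-1 → 5 s.f.; limit is 2.
Rounded to 2 significant figures: 2.2 × 10^-1.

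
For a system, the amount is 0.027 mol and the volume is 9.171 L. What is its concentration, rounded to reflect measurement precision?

concentration = 0.027 mol ÷ 9.171 L = 0.00294406280667… mol/L.
0.027 has 2 significant figures; 9.171 has 4.
Division/multiplication keeps the fewest: 2 significant figures.
Rounded: 0.0029 mol/L.

0.0029 mol/L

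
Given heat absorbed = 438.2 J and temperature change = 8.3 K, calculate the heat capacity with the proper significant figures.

53 J/K

heat capacity = 438.2 J ÷ 8.3 K = 52.7951807229… J/K.
438.2 has 4 significant figures; 8.3 has 2.
Division/multiplication keeps the fewest: 2 significant figures.
Rounded: 53 J/K.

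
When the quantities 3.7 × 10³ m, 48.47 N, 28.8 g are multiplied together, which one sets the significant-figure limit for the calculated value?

3.7 × 10³ m → 2 s.f.; 48.47 N → 4 s.f.; 28.8 g → 3 s.f.
The fewest is 2 significant figures, from 3.7 × 10³ m.

3.7 × 10³ m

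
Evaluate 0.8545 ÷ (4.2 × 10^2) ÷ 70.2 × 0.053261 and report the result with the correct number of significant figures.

1.5 × 10^-6

0.8545 ÷ (4.2 × 10^2) ÷ 70.2 × 0.053261 = 0.00000154360074956…
Multiplication/division keeps the fewest significant figures: 0.8545 → 4 s.f., 4.2 × 10^2 → 2 s.f., 70.2 → 3 s.f., 0.053261 → 5 s.f.; limit is 2.
Rounded to 2 significant figures: 1.5 × 10^-6.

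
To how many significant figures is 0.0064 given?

0.0064: leading zeros are not significant.

2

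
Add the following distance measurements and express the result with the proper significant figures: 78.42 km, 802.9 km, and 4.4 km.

78.42 km + 802.9 km + 4.4 km = 885.72 km.
Addition/subtraction keeps the fewest decimal places: 78.42 → 2 decimal places, 802.9 → 1 decimal place, 4.4 → 1 decimal place; limit is 1.
Rounded to 1 decimal place: 885.7 km.

885.7 km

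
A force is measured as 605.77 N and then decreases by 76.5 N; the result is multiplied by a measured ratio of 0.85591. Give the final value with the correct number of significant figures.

4.530 × 10^2 N

605.77 N − 76.5 N = 529.27 N; the difference is limited to 1 decimal place (4 s.f.).
Carrying full precision, 529.27 × 0.85591 = 453.0074857 N; 0.85591 has 5 s.f., so the result keeps min(4, 5) = 4 s.f.
Rounded to 4 significant figures: 4.530 × 10^2 N.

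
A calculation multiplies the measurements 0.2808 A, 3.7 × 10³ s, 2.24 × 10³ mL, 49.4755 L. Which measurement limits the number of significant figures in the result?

3.7 × 10³ s

0.2808 A → 4 s.f.; 3.7 × 10³ s → 2 s.f.; 2.24 × 10³ mL → 3 s.f.; 49.4755 L → 6 s.f.
The fewest is 2 significant figures, from 3.7 × 10³ s.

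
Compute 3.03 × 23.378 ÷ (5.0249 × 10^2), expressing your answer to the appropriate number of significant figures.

0.141

3.03 × 23.378 ÷ (5.0249 × 10^2) = 0.140968656093…
Multiplication/division keeps the fewest significant figures: 3.03 → 3 s.f., 23.378 → 5 s.f., 5.0249 × 10^2 → 5 s.f.; limit is 3.
Rounded to 3 significant figures: 0.141.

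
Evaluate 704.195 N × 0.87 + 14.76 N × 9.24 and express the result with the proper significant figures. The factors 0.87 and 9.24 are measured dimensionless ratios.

7.5 × 10^2 N

704.195 × 0.87 = 612.64965 → 6.1 × 10^2 N (2 s.f., last digit at the 10^1 place).
14.76 × 9.24 = 136.3824 → 136 N (3 s.f., last digit at the 10^0 place).
Sum: 749.03205 N; keep the coarser place, 10^1.
Result: 7.5 × 10^2 N.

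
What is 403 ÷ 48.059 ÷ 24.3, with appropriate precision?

403 ÷ 48.059 ÷ 24.3 = 0.345083379594…
Multiplication/division keeps the fewest significant figures: 403 → 3 s.f., 48.059 → 5 s.f., 24.3 → 3 s.f.; limit is 3.
Rounded to 3 significant figures: 3.45 × 10⁻¹.

3.45 × 10⁻¹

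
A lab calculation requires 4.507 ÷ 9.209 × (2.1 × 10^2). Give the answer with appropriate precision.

4.507 ÷ 9.209 × (2.1 × 10^2) = 102.776631556…
Multiplication/division keeps the fewest significant figures: 4.507 → 4 s.f., 9.209 → 4 s.f., 2.1 × 10^2 → 2 s.f.; limit is 2.
Rounded to 2 significant figures: 1.0 × 10^2.

1.0 × 10^2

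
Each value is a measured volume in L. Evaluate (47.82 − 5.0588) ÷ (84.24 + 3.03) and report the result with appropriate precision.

47.82 − 5.0588 = 42.7612, limited to 2 d.p. → 4 s.f.; 84.24 + 3.03 = 87.27, limited to 2 d.p. → 4 s.f.
Carrying full precision, 42.7612 ÷ 87.27 = 0.489987395439…; keep min(4, 4) = 4 s.f.
Rounded to 4 significant figures: 4.900 × 10⁻¹.

4.900 × 10⁻¹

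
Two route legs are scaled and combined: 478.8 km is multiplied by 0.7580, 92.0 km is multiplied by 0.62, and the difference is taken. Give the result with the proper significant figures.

478.8 × 0.7580 = 362.9304 → 3.629 × 10² km (4 s.f., last digit at the 10^-1 place).
92.0 × 0.62 = 57.04 → 57 km (2 s.f., last digit at the 10^0 place).
Difference: 305.8904 km; keep the coarser place, 10^0.
Result: 306 km.

306 km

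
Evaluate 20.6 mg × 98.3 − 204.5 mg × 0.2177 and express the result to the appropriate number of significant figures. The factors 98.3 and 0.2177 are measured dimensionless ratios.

1.98 × 10^3 mg

20.6 × 98.3 = 2024.98 → 2.02 × 10^3 mg (3 s.f., last digit at the 10^1 place).
204.5 × 0.2177 = 44.51965 → 44.52 mg (4 s.f., last digit at the 10^-2 place).
Difference: 1980.46035 mg; keep the coarser place, 10^1.
Result: 1.98 × 10^3 mg.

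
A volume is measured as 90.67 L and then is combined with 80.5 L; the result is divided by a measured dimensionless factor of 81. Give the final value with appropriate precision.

90.67 L + 80.5 L = 171.17 L; the sum is limited to 1 decimal place (4 s.f.).
Carrying full precision, 171.17 ÷ 81 = 2.11320987654… L; 81 has 2 s.f., so the result keeps min(4, 2) = 2 s.f.
Rounded to 2 significant figures: 2.1 L.

2.1 L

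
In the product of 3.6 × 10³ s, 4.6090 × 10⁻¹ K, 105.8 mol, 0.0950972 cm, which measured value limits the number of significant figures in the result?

3.6 × 10³ s → 2 s.f.; 4.6090 × 10⁻¹ K → 5 s.f.; 105.8 mol → 4 s.f.; 0.0950972 cm → 6 s.f.
The fewest is 2 significant figures, from 3.6 × 10³ s.

3.6 × 10³ s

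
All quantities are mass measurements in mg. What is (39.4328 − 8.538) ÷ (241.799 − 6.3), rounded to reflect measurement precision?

39.4328 − 8.538 = 30.8948, limited to 3 d.p. → 5 s.f.; 241.799 − 6.3 = 235.499, limited to 1 d.p. → 4 s.f.
Carrying full precision, 30.8948 ÷ 235.499 = 0.131188667468…; keep min(5, 4) = 4 s.f.
Rounded to 4 significant figures: 1.312 × 10^-1.

1.312 × 10^-1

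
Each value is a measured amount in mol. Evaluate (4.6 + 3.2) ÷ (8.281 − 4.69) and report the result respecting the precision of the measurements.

4.6 + 3.2 = 7.8, limited to 1 d.p. → 2 s.f.; 8.281 − 4.69 = 3.591, limited to 2 d.p. → 3 s.f.
Carrying full precision, 7.8 ÷ 3.591 = 2.17209690894…; keep min(2, 3) = 2 s.f.
Rounded to 2 significant figures: 2.2.

2.2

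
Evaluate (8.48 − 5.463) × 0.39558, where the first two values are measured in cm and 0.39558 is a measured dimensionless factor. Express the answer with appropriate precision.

8.48 cm − 5.463 cm = 3.017 cm; the difference is limited to 2 decimal places (3 s.f.).
Carrying full precision, 3.017 × 0.39558 = 1.19346486 cm; 0.39558 has 5 s.f., so the result keeps min(3, 5) = 3 s.f.
Rounded to 3 significant figures: 1.19 cm.

1.19 cm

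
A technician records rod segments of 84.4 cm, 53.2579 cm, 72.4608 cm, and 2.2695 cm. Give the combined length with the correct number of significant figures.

212.4 cm

84.4 cm + 53.2579 cm + 72.4608 cm + 2.2695 cm = 212.3882 cm.
Addition/subtraction keeps the fewest decimal places: 84.4 → 1 decimal place, 53.2579 → 4 decimal places, 72.4608 → 4 decimal places, 2.2695 → 4 decimal places; limit is 1.
Rounded to 1 decimal place: 212.4 cm.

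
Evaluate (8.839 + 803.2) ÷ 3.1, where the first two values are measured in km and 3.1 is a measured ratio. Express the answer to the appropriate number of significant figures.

2.6 × 10^2 km

8.839 km + 803.2 km = 812.039 km; the sum is limited to 1 decimal place (4 s.f.).
Carrying full precision, 812.039 ÷ 3.1 = 261.948064516… km; 3.1 has 2 s.f., so the result keeps min(4, 2) = 2 s.f.
Rounded to 2 significant figures: 2.6 × 10^2 km.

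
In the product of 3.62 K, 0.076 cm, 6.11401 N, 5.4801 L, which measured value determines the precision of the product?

0.076 cm

3.62 K → 3 s.f.; 0.076 cm → 2 s.f.; 6.11401 N → 6 s.f.; 5.4801 L → 5 s.f.
The fewest is 2 significant figures, from 0.076 cm.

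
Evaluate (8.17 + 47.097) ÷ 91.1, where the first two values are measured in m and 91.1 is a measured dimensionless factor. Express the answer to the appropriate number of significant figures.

8.17 m + 47.097 m = 55.267 m; the sum is limited to 2 decimal places (4 s.f.).
Carrying full precision, 55.267 ÷ 91.1 = 0.606663007684… m; 91.1 has 3 s.f., so the result keeps min(4, 3) = 3 s.f.
Rounded to 3 significant figures: 6.07 × 10⁻¹ m.

6.07 × 10⁻¹ m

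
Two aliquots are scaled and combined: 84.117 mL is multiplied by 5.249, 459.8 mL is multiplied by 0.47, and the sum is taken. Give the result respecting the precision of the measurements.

84.117 × 5.249 = 441.530133 → 441.5 mL (4 s.f., last digit at the 10^-1 place).
459.8 × 0.47 = 216.106 → 2.2 × 10^2 mL (2 s.f., last digit at the 10^1 place).
Sum: 657.636133 mL; keep the coarser place, 10^1.
Result: 6.6 × 10^2 mL.

6.6 × 10^2 mL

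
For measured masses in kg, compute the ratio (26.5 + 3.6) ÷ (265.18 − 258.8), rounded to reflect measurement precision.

4.7

26.5 + 3.6 = 30.1, limited to 1 d.p. → 3 s.f.; 265.18 − 258.8 = 6.38, limited to 1 d.p. → 2 s.f.
Carrying full precision, 30.1 ÷ 6.38 = 4.71786833856…; keep min(3, 2) = 2 s.f.
Rounded to 2 significant figures: 4.7.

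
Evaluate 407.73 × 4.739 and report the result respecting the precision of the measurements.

1932

407.73 × 4.739 = 1932.23247
Multiplication/division keeps the fewest significant figures: 407.73 → 5 s.f., 4.739 → 4 s.f.; limit is 4.
Rounded to 4 significant figures: 1932.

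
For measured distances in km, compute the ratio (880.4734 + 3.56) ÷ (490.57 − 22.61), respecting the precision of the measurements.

880.4734 + 3.56 = 884.0334, limited to 2 d.p. → 5 s.f.; 490.57 − 22.61 = 467.96, limited to 2 d.p. → 5 s.f.
Carrying full precision, 884.0334 ÷ 467.96 = 1.88912171981…; keep min(5, 5) = 5 s.f.
Rounded to 5 significant figures: 1.8891.

1.8891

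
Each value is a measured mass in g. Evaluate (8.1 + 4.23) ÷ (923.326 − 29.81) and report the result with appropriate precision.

8.1 + 4.23 = 12.33, limited to 1 d.p. → 3 s.f.; 923.326 − 29.81 = 893.516, limited to 2 d.p. → 5 s.f.
Carrying full precision, 12.33 ÷ 893.516 = 0.0137994171341…; keep min(3, 5) = 3 s.f.
Rounded to 3 significant figures: 0.0138.

0.0138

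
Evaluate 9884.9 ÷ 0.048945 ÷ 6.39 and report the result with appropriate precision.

3.16 × 10⁴

9884.9 ÷ 0.048945 ÷ 6.39 = 31605.530848…
Multiplication/division keeps the fewest significant figures: 9884.9 → 5 s.f., 0.048945 → 5 s.f., 6.39 → 3 s.f.; limit is 3.
Rounded to 3 significant figures: 3.16 × 10⁴.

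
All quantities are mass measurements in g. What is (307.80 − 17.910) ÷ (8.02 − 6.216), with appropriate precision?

161

307.80 − 17.910 = 289.890, limited to 2 d.p. → 5 s.f.; 8.02 − 6.216 = 1.804, limited to 2 d.p. → 3 s.f.
Carrying full precision, 289.890 ÷ 1.804 = 160.692904656…; keep min(5, 3) = 3 s.f.
Rounded to 3 significant figures: 161.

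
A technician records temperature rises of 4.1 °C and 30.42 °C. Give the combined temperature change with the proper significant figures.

34.5 °C

4.1 °C + 30.42 °C = 34.52 °C.
Addition/subtraction keeps the fewest decimal places: 4.1 → 1 decimal place, 30.42 → 2 decimal places; limit is 1.
Rounded to 1 decimal place: 34.5 °C.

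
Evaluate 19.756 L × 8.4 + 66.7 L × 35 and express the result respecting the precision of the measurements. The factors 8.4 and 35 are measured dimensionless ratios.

2.5 × 10^3 L

19.756 × 8.4 = 165.9504 → 1.7 × 10^2 L (2 s.f., last digit at the 10^1 place).
66.7 × 35 = 2334.5 → 2.3 × 10^3 L (2 s.f., last digit at the 10^2 place).
Sum: 2500.4504 L; keep the coarser place, 10^2.
Result: 2.5 × 10^3 L.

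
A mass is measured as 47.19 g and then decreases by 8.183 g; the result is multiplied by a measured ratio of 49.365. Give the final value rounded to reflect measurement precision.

47.19 g − 8.183 g = 39.007 g; the difference is limited to 2 decimal places (4 s.f.).
Carrying full precision, 39.007 × 49.365 = 1925.580555 g; 49.365 has 5 s.f., so the result keeps min(4, 5) = 4 s.f.
Rounded to 4 significant figures: 1926 g.

1926 g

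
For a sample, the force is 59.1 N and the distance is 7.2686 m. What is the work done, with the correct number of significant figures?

work done = 59.1 N × 7.2686 m = 429.57426 J.
59.1 has 3 significant figures; 7.2686 has 5.
Division/multiplication keeps the fewest: 3 significant figures.
Rounded: 430. J.

430. J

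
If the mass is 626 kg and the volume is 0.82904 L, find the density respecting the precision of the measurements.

density = 626 kg ÷ 0.82904 L = 755.090224838… kg/L.
626 has 3 significant figures; 0.82904 has 5.
Division/multiplication keeps the fewest: 3 significant figures.
Rounded: 755 kg/L.

755 kg/L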